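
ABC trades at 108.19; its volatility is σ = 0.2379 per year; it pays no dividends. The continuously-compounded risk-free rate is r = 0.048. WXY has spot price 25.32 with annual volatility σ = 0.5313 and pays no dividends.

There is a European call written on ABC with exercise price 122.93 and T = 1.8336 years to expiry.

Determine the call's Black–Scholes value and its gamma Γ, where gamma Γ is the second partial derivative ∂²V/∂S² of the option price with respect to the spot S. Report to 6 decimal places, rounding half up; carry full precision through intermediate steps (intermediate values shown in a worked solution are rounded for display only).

σ√T = 0.2379·√1.8336 = 0.322142
d₁ = (ln(S/K) + (r+σ²/2)T) / (σ√T) = (ln(108.19/122.93) + (0.048+0.2379²/2)·1.8336) / 0.322142 = (-0.127726 + 0.139900) / 0.322142 = 0.037792
d₂ = d₁ − σ√T = 0.037792 − 0.322142 = -0.284350
e^{−rT} = 0.915749
N(d₁) = 0.515073,  N(d₂) = 0.388071
Call price V = S·N(d₁) − K·e^{−rT}·N(d₂) = 55.725756 − 43.686345 = 12.039411
φ(d₁) = (1/√(2π))·e^{−d₁²/2} = 0.398657
Γ = φ(d₁) / (S·σ·√T) = 0.011438

price = 12.039411
Γ = 0.011438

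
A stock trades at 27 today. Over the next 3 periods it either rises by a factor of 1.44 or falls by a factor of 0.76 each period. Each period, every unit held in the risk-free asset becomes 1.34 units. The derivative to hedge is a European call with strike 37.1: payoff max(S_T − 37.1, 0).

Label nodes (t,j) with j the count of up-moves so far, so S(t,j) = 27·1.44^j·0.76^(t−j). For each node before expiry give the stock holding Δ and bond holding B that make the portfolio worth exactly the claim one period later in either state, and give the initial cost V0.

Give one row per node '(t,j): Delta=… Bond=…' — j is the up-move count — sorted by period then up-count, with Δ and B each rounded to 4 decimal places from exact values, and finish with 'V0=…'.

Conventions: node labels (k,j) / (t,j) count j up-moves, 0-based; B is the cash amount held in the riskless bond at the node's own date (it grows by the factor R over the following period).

The replicating-portfolio and risk-neutral prices coincide; use p* = (1.34−0.76)/(1.44−0.76) = 0.8529 for the latter.
Terminal payoffs: V(3,0)=0.0000, V(3,1)=0.0000, V(3,2)=5.4503, V(3,3)=43.5216
Node (2,0) S=15.5952: V=(p*·0.0000+(1−p*)·0.0000)/1.34=0.0000; Δ=(0.0000−0.0000)/(22.4571−11.8524)=0.0000; B=V−Δ·S=0.0000
Node (2,1) S=29.5488: V=(p*·5.4503+(1−p*)·0.0000)/1.34=3.4692; Δ=(5.4503−0.0000)/(42.5503−22.4571)=0.2712; B=V−Δ·S=-4.5459
Node (2,2) S=55.9872: V=(p*·43.5216+(1−p*)·5.4503)/1.34=28.3006; Δ=(43.5216−5.4503)/(80.6216−42.5503)=1.0000; B=V−Δ·S=-27.6866
Node (1,0) S=20.5200: V=(p*·3.4692+(1−p*)·0.0000)/1.34=2.2082; Δ=(3.4692−0.0000)/(29.5488−15.5952)=0.2486; B=V−Δ·S=-2.8936
Node (1,1) S=38.8800: V=(p*·28.3006+(1−p*)·3.4692)/1.34=18.3947; Δ=(28.3006−3.4692)/(55.9872−29.5488)=0.9392; B=V−Δ·S=-18.1220
Node (0,0) S=27.0000: V=(p*·18.3947+(1−p*)·2.2082)/1.34=11.9510; Δ=(18.3947−2.2082)/(38.8800−20.5200)=0.8816; B=V−Δ·S=-11.8527
Verification: the root portfolio costs Δ(0,0)·S0 + B(0,0) = 11.9510, matching V0.

(0,0): Delta=0.8816 Bond=-11.8527
(1,0): Delta=0.2486 Bond=-2.8936
(1,1): Delta=0.9392 Bond=-18.1220
(2,0): Delta=0.0000 Bond=0.0000
(2,1): Delta=0.2712 Bond=-4.5459
(2,2): Delta=1.0000 Bond=-27.6866
V0=11.9510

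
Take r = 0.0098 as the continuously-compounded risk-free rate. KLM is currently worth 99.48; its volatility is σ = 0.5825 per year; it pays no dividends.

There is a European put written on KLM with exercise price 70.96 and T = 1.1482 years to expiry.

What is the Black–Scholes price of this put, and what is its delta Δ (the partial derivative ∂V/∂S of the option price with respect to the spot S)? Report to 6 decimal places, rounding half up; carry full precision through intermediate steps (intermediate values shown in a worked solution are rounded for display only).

σ√T = 0.5825·√1.1482 = 0.624173
d₁ = (ln(S/K) + (r+σ²/2)T) / (σ√T) = (ln(99.48/70.96) + (0.0098+0.5825²/2)·1.1482) / 0.624173 = (0.337840 + 0.206048) / 0.624173 = 0.871375
d₂ = d₁ − σ√T = 0.871375 − 0.624173 = 0.247202
e^{−rT} = 0.988811
N(−d₁) = 0.191775,  N(−d₂) = 0.402376
Put price V = K·e^{−rT}·N(−d₂) − S·N(−d₁) = 28.233105 − 19.077751 = 9.155355
Δ = −N(−d₁) = -0.191775

price = 9.155355
Δ = -0.191775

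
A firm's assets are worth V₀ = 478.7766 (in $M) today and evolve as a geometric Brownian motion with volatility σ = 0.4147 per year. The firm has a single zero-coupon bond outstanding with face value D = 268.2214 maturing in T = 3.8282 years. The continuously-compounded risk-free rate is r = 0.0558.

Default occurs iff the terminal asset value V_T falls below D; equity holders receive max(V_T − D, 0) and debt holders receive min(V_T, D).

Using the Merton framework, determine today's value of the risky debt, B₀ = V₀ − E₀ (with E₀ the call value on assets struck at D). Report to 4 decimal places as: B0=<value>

B0=195.0506

With assets at 478.7766 and a single debt payment of 268.2214 at 3.8282 years:
d₁ = [ln(V₀/D) + (r + σ²/2)T] / (σ√T)
   = [ln(478.7766/268.2214) + (0.0558 + 0.5·0.4147²)·3.8282] / (0.4147·√3.8282)
   = [0.579421 + 0.542793] / 0.811393 = 1.383071
d₂ = d₁ − σ√T = 1.383071 − 0.811393 = 0.571678
N(d₁) = 0.916678,  N(d₂) = 0.716230,  e^(−rT) = 0.807660
E₀ = V₀·N(d₁) − D·e^(−rT)·N(d₂)
   = 478.7766·0.916678 − 268.2214·0.807660·0.716230 = 283.726016
B₀ = V₀ − E₀ = 478.7766 − 283.726016 = 195.050584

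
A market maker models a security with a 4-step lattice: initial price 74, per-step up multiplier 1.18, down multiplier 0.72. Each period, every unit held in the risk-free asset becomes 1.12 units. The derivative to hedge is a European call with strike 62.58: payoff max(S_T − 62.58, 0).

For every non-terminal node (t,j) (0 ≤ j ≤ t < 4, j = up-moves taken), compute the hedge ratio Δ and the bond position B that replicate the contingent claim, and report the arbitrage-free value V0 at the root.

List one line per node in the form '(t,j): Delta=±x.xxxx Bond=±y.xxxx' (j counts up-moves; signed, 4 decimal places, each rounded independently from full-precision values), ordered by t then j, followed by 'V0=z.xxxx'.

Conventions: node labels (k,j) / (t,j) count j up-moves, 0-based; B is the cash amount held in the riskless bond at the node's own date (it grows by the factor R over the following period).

(0,0): Delta=0.9234 Bond=-33.4964
(1,0): Delta=0.6139 Bond=-21.0272
(1,1): Delta=0.9517 Bond=-39.9892
(2,0): Delta=0.0000 Bond=0.0000
(2,1): Delta=0.6701 Bond=-27.0831
(2,2): Delta=0.9775 Bond=-47.4437
(3,0): Delta=0.0000 Bond=0.0000
(3,1): Delta=0.0000 Bond=0.0000
(3,2): Delta=0.7314 Bond=-34.8830
(3,3): Delta=1.0000 Bond=-55.8750
V0=34.8338

Arbitrage-free pricing uses the up-move probability p* = (R−d)/(u−d) = 0.8696, discounting each step at R = 1.12.
Payoffs at expiry: V(4,0)=0.0000, V(4,1)=0.0000, V(4,2)=0.0000, V(4,3)=24.9607, V(4,4)=80.8896
(3,0): S=27.6204. Δ = (V_up−V_dn)/(S_up−S_dn) = (0.0000−0.0000)/(32.5920−19.8867) = 0.0000. V = [p*·0.0000 + (1−p*)·0.0000]/1.12 = 0.0000. B = V − Δ·S = 0.0000.
(3,1): S=45.2667. Δ = (V_up−V_dn)/(S_up−S_dn) = (0.0000−0.0000)/(53.4147−32.5920) = 0.0000. V = [p*·0.0000 + (1−p*)·0.0000]/1.12 = 0.0000. B = V − Δ·S = 0.0000.
(3,2): S=74.1871. Δ = (V_up−V_dn)/(S_up−S_dn) = (24.9607−0.0000)/(87.5407−53.4147) = 0.7314. V = [p*·24.9607 + (1−p*)·0.0000]/1.12 = 19.3795. B = V − Δ·S = -34.8830.
(3,3): S=121.5844. Δ = (V_up−V_dn)/(S_up−S_dn) = (80.8896−24.9607)/(143.4696−87.5407) = 1.0000. V = [p*·80.8896 + (1−p*)·24.9607]/1.12 = 65.7094. B = V − Δ·S = -55.8750.
(2,0): S=38.3616. Δ = (V_up−V_dn)/(S_up−S_dn) = (0.0000−0.0000)/(45.2667−27.6204) = 0.0000. V = [p*·0.0000 + (1−p*)·0.0000]/1.12 = 0.0000. B = V − Δ·S = 0.0000.
(2,1): S=62.8704. Δ = (V_up−V_dn)/(S_up−S_dn) = (19.3795−0.0000)/(74.1871−45.2667) = 0.6701. V = [p*·19.3795 + (1−p*)·0.0000]/1.12 = 15.0462. B = V − Δ·S = -27.0831.
(2,2): S=103.0376. Δ = (V_up−V_dn)/(S_up−S_dn) = (65.7094−19.3795)/(121.5844−74.1871) = 0.9775. V = [p*·65.7094 + (1−p*)·19.3795]/1.12 = 53.2735. B = V − Δ·S = -47.4437.
(1,0): S=53.2800. Δ = (V_up−V_dn)/(S_up−S_dn) = (15.0462−0.0000)/(62.8704−38.3616) = 0.6139. V = [p*·15.0462 + (1−p*)·0.0000]/1.12 = 11.6818. B = V − Δ·S = -21.0272.
(1,1): S=87.3200. Δ = (V_up−V_dn)/(S_up−S_dn) = (53.2735−15.0462)/(103.0376−62.8704) = 0.9517. V = [p*·53.2735 + (1−p*)·15.0462]/1.12 = 43.1137. B = V − Δ·S = -39.9892.
(0,0): S=74.0000. Δ = (V_up−V_dn)/(S_up−S_dn) = (43.1137−11.6818)/(87.3200−53.2800) = 0.9234. V = [p*·43.1137 + (1−p*)·11.6818]/1.12 = 34.8338. B = V − Δ·S = -33.4964.
Sanity check at the root: Δ(0,0)·S0 + B(0,0) reproduces V0 = 34.8338.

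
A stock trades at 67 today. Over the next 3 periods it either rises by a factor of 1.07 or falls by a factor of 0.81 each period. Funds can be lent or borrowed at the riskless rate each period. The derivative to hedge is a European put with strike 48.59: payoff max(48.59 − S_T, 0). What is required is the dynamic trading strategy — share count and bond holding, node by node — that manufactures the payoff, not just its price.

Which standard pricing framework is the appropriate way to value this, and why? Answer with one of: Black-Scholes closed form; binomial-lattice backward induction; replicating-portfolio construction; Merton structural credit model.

Key observation: since the answer must list Δ and B at each node of the 1.07/0.81 lattice on 67, the replicating-portfolio method — solving the two-state system at every node — is the one that applies.

framework: replicating-portfolio construction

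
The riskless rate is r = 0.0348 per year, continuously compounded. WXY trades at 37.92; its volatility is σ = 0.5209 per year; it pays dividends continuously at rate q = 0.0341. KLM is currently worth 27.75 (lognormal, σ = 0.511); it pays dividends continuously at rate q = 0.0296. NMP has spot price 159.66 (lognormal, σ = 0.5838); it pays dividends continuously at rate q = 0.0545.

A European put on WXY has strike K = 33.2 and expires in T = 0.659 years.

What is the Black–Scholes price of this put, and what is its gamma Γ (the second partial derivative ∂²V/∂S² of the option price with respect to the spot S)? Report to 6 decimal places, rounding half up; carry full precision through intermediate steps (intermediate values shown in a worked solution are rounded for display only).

price = 3.788307
Γ = 0.021174

σ√T = 0.5209·√0.659 = 0.422860
d₁ = (ln(S/K) + (r−q+σ²/2)T) / (σ√T) = (ln(37.92/33.2) + (0.0348−0.0341+0.5209²/2)·0.659) / 0.422860 = (0.132929 + 0.089867) / 0.422860 = 0.526877
d₂ = d₁ − σ√T = 0.526877 − 0.422860 = 0.104017
e^{−rT} = 0.977328
e^{−qT} = 0.977779
N(−d₁) = 0.299139,  N(−d₂) = 0.458578
Put price V = K·e^{−rT}·N(−d₂) − S·e^{−qT}·N(−d₁) = 14.879609 − 11.091302 = 3.788307
φ(d₁) = (1/√(2π))·e^{−d₁²/2} = 0.347240
Γ = e^{−qT}·φ(d₁) / (S·σ·√T) = 0.021174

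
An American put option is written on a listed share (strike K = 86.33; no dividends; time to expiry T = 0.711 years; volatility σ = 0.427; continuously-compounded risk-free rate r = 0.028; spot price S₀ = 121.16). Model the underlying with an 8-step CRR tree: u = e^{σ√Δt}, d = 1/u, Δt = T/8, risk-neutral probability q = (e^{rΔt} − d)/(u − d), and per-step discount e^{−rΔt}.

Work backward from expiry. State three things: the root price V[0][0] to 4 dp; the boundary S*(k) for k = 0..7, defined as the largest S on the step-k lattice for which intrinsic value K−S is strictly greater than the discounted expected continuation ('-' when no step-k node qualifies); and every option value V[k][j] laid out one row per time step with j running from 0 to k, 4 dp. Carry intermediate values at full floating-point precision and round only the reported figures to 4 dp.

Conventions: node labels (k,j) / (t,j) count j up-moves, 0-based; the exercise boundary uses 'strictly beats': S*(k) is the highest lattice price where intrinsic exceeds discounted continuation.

params: Δt=0.08887 u=1.13575 d=0.88047 q=0.47798 e^(-rΔt)=0.99751
t_8 payoffs: 42.5693 29.8814 13.5148 0.0000 0.0000 0.0000 0.0000 0.0000 0.0000
t_7: node(7,0) S=49.7014 payoff=36.6286 vs cont=36.4140 → 36.6286 [stop]  node(7,1) S=64.1118 payoff=22.2182 vs cont=22.0037 → 22.2182 [stop]  node(7,2) S=82.7001 payoff=3.6299 vs cont=7.0375 → 7.0375 [wait]  node(7,3) S=106.6780 payoff=0.0000 vs cont=0.0000 → 0.0000 [wait]  node(7,4) S=137.6080 payoff=0.0000 vs cont=0.0000 → 0.0000 [wait]  node(7,5) S=177.5057 payoff=0.0000 vs cont=0.0000 → 0.0000 [wait]  node(7,6) S=228.9712 payoff=0.0000 vs cont=0.0000 → 0.0000 [wait]  node(7,7) S=295.3585 payoff=0.0000 vs cont=0.0000 → 0.0000 [wait]  ⇒ S*(7)=64.1118
t_6: node(6,0) S=56.4486 payoff=29.8814 vs cont=29.6668 → 29.8814 [stop]  node(6,1) S=72.8152 payoff=13.5148 vs cont=14.9250 → 14.9250 [wait]  node(6,2) S=93.9270 payoff=0.0000 vs cont=3.6646 → 3.6646 [wait]  node(6,3) S=121.1600 payoff=0.0000 vs cont=0.0000 → 0.0000 [wait]  node(6,4) S=156.2888 payoff=0.0000 vs cont=0.0000 → 0.0000 [wait]  node(6,5) S=201.6028 payoff=0.0000 vs cont=0.0000 → 0.0000 [wait]  node(6,6) S=260.0550 payoff=0.0000 vs cont=0.0000 → 0.0000 [wait]  ⇒ S*(6)=56.4486
t_5: node(5,0) S=64.1118 payoff=22.2182 vs cont=22.6760 → 22.6760 [wait]  node(5,1) S=82.7001 payoff=3.6299 vs cont=9.5190 → 9.5190 [wait]  node(5,2) S=106.6780 payoff=0.0000 vs cont=1.9082 → 1.9082 [wait]  node(5,3) S=137.6080 payoff=0.0000 vs cont=0.0000 → 0.0000 [wait]  node(5,4) S=177.5057 payoff=0.0000 vs cont=0.0000 → 0.0000 [wait]  node(5,5) S=228.9712 payoff=0.0000 vs cont=0.0000 → 0.0000 [wait]  ⇒ S*(5)=-
t_4: node(4,0) S=72.8152 payoff=13.5148 vs cont=16.3465 → 16.3465 [wait]  node(4,1) S=93.9270 payoff=0.0000 vs cont=5.8666 → 5.8666 [wait]  node(4,2) S=121.1600 payoff=0.0000 vs cont=0.9937 → 0.9937 [wait]  node(4,3) S=156.2888 payoff=0.0000 vs cont=0.0000 → 0.0000 [wait]  node(4,4) S=201.6028 payoff=0.0000 vs cont=0.0000 → 0.0000 [wait]  ⇒ S*(4)=-
t_3: node(3,0) S=82.7001 payoff=3.6299 vs cont=11.3092 → 11.3092 [wait]  node(3,1) S=106.6780 payoff=0.0000 vs cont=3.5287 → 3.5287 [wait]  node(3,2) S=137.6080 payoff=0.0000 vs cont=0.5174 → 0.5174 [wait]  node(3,3) S=177.5057 payoff=0.0000 vs cont=0.0000 → 0.0000 [wait]  ⇒ S*(3)=-
t_2: node(2,0) S=93.9270 payoff=0.0000 vs cont=7.5714 → 7.5714 [wait]  node(2,1) S=121.1600 payoff=0.0000 vs cont=2.0842 → 2.0842 [wait]  node(2,2) S=156.2888 payoff=0.0000 vs cont=0.2694 → 0.2694 [wait]  ⇒ S*(2)=-
t_1: node(1,0) S=106.6780 payoff=0.0000 vs cont=4.9363 → 4.9363 [wait]  node(1,1) S=137.6080 payoff=0.0000 vs cont=1.2137 → 1.2137 [wait]  ⇒ S*(1)=-
t_0: node(0,0) S=121.1600 payoff=0.0000 vs cont=3.1491 → 3.1491 [wait]  ⇒ S*(0)=-

price = 3.1491
boundary = - - - - - - 56.4486 64.1118
tree:
3.1491
4.9363 1.2137
7.5714 2.0842 0.2694
11.3092 3.5287 0.5174 0.0000
16.3465 5.8666 0.9937 0.0000 0.0000
22.6760 9.5190 1.9082 0.0000 0.0000 0.0000
29.8814 14.9250 3.6646 0.0000 0.0000 0.0000 0.0000
36.6286 22.2182 7.0375 0.0000 0.0000 0.0000 0.0000 0.0000
42.5693 29.8814 13.5148 0.0000 0.0000 0.0000 0.0000 0.0000 0.0000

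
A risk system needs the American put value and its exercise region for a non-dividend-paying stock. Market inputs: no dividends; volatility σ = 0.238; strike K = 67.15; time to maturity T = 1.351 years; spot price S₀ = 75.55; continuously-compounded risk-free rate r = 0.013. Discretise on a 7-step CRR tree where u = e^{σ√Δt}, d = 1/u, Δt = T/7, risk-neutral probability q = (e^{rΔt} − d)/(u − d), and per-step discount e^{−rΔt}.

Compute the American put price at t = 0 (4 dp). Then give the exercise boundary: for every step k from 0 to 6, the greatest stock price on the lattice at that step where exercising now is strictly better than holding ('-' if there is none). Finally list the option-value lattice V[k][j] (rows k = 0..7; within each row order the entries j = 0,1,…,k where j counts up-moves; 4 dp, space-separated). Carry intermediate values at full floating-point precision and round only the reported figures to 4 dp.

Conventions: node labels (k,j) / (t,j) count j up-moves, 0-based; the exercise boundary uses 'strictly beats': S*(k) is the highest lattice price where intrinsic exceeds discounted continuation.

Δt=0.19300  u=1.11022  d=0.90072  q=0.48588  discount=0.99749
step 7 (expiry): payoffs max(K−S,0) = 30.8110 22.3590 11.9412 0.0000 0.0000 0.0000 0.0000 0.0000
step 6: (k=6,j=0): S=40.3443, K−S=26.8057, hold=26.6375 ⇒ V=26.8057 exercise | (k=6,j=1): S=49.7278, K−S=17.4222, hold=17.2539 ⇒ V=17.4222 exercise | (k=6,j=2): S=61.2938, K−S=5.8562, hold=6.1239 ⇒ V=6.1239 continue | (k=6,j=3): S=75.5500, K−S=0.0000, hold=0.0000 ⇒ V=0.0000 continue | (k=6,j=4): S=93.1219, K−S=0.0000, hold=0.0000 ⇒ V=0.0000 continue | (k=6,j=5): S=114.7809, K−S=0.0000, hold=0.0000 ⇒ V=0.0000 continue | (k=6,j=6): S=141.4774, K−S=0.0000, hold=0.0000 ⇒ V=0.0000 continue  boundary S*=49.7278
step 5: (k=5,j=0): S=44.7910, K−S=22.3590, hold=22.1908 ⇒ V=22.3590 exercise | (k=5,j=1): S=55.2088, K−S=11.9412, hold=11.9027 ⇒ V=11.9412 exercise | (k=5,j=2): S=68.0496, K−S=0.0000, hold=3.1406 ⇒ V=3.1406 continue | (k=5,j=3): S=83.8771, K−S=0.0000, hold=0.0000 ⇒ V=0.0000 continue | (k=5,j=4): S=103.3858, K−S=0.0000, hold=0.0000 ⇒ V=0.0000 continue | (k=5,j=5): S=127.4320, K−S=0.0000, hold=0.0000 ⇒ V=0.0000 continue  boundary S*=55.2088
step 4: (k=4,j=0): S=49.7278, K−S=17.4222, hold=17.2539 ⇒ V=17.4222 exercise | (k=4,j=1): S=61.2938, K−S=5.8562, hold=7.6460 ⇒ V=7.6460 continue | (k=4,j=2): S=75.5500, K−S=0.0000, hold=1.6106 ⇒ V=1.6106 continue | (k=4,j=3): S=93.1219, K−S=0.0000, hold=0.0000 ⇒ V=0.0000 continue | (k=4,j=4): S=114.7809, K−S=0.0000, hold=0.0000 ⇒ V=0.0000 continue  boundary S*=49.7278
step 3: (k=3,j=0): S=55.2088, K−S=11.9412, hold=12.6404 ⇒ V=12.6404 continue | (k=3,j=1): S=68.0496, K−S=0.0000, hold=4.7017 ⇒ V=4.7017 continue | (k=3,j=2): S=83.8771, K−S=0.0000, hold=0.8260 ⇒ V=0.8260 continue | (k=3,j=3): S=103.3858, K−S=0.0000, hold=0.0000 ⇒ V=0.0000 continue  boundary S*=-
step 2: (k=2,j=0): S=61.2938, K−S=5.8562, hold=8.7612 ⇒ V=8.7612 continue | (k=2,j=1): S=75.5500, K−S=0.0000, hold=2.8115 ⇒ V=2.8115 continue | (k=2,j=2): S=93.1219, K−S=0.0000, hold=0.4236 ⇒ V=0.4236 continue  boundary S*=-
step 1: (k=1,j=0): S=68.0496, K−S=0.0000, hold=5.8557 ⇒ V=5.8557 continue | (k=1,j=1): S=83.8771, K−S=0.0000, hold=1.6471 ⇒ V=1.6471 continue  boundary S*=-
step 0: (k=0,j=0): S=75.5500, K−S=0.0000, hold=3.8013 ⇒ V=3.8013 continue  boundary S*=-

price = 3.8013
boundary = - - - - 49.7278 55.2088 49.7278
tree:
3.8013
5.8557 1.6471
8.7612 2.8115 0.4236
12.6404 4.7017 0.8260 0.0000
17.4222 7.6460 1.6106 0.0000 0.0000
22.3590 11.9412 3.1406 0.0000 0.0000 0.0000
26.8057 17.4222 6.1239 0.0000 0.0000 0.0000 0.0000
30.8110 22.3590 11.9412 0.0000 0.0000 0.0000 0.0000 0.0000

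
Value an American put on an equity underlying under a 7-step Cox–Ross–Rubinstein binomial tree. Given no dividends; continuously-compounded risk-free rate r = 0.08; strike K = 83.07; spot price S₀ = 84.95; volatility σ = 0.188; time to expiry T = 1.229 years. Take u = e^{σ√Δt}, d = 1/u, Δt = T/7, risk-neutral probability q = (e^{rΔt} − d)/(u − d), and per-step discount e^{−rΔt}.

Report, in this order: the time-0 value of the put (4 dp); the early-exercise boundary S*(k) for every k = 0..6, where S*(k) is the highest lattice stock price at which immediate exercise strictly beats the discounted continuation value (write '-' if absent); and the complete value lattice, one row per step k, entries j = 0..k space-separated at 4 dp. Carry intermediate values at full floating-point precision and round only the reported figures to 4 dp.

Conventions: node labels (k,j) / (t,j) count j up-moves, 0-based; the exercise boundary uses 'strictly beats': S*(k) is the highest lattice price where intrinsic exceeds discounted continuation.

price = 3.6901
boundary = - - 72.5673 67.0702 72.5673 67.0702 72.5673
tree:
3.6901
6.3284 1.7915
10.5027 3.3365 0.6704
15.9998 6.0317 1.3860 0.1472
21.0805 10.5027 2.8086 0.3472 0.0000
25.7763 15.9998 5.5387 0.8189 0.0000 0.0000
30.1164 21.0805 10.5027 1.9314 0.0000 0.0000 0.0000
34.1277 25.7763 15.9998 4.5551 0.0000 0.0000 0.0000 0.0000

Δt=0.17557, u=1.08196, d=0.92425, q=0.57000, disc=e^(-rΔt)=0.98605
k=7 terminal: V=max(K-S,0) → 34.1277 25.7763 15.9998 4.5551 0.0000 0.0000 0.0000 0.0000
k=6: j=0 S=52.9536 intr=30.1164 cont=28.9577 V=30.1164[EX]; j=1 S=61.9895 intr=21.0805 cont=19.9218 V=21.0805[EX]; j=2 S=72.5673 intr=10.5027 cont=9.3441 V=10.5027[EX]; j=3 S=84.9500 intr=0.0000 cont=1.9314 V=1.9314[hold]; j=4 S=99.4457 intr=0.0000 cont=0.0000 V=0.0000[hold]; j=5 S=116.4149 intr=0.0000 cont=0.0000 V=0.0000[hold]; j=6 S=136.2796 intr=0.0000 cont=0.0000 V=0.0000[hold]  S*(6)=72.5673
k=5: j=0 S=57.2937 intr=25.7763 cont=24.6177 V=25.7763[EX]; j=1 S=67.0702 intr=15.9998 cont=14.8412 V=15.9998[EX]; j=2 S=78.5149 intr=4.5551 cont=5.5387 V=5.5387[hold]; j=3 S=91.9125 intr=0.0000 cont=0.8189 V=0.8189[hold]; j=4 S=107.5963 intr=0.0000 cont=0.0000 V=0.0000[hold]; j=5 S=125.9562 intr=0.0000 cont=0.0000 V=0.0000[hold]  S*(5)=67.0702
k=4: j=0 S=61.9895 intr=21.0805 cont=19.9218 V=21.0805[EX]; j=1 S=72.5673 intr=10.5027 cont=9.8969 V=10.5027[EX]; j=2 S=84.9500 intr=0.0000 cont=2.8086 V=2.8086[hold]; j=3 S=99.4457 intr=0.0000 cont=0.3472 V=0.3472[hold]; j=4 S=116.4149 intr=0.0000 cont=0.0000 V=0.0000[hold]  S*(4)=72.5673
k=3: j=0 S=67.0702 intr=15.9998 cont=14.8412 V=15.9998[EX]; j=1 S=78.5149 intr=4.5551 cont=6.0317 V=6.0317[hold]; j=2 S=91.9125 intr=0.0000 cont=1.3860 V=1.3860[hold]; j=3 S=107.5963 intr=0.0000 cont=0.1472 V=0.1472[hold]  S*(3)=67.0702
k=2: j=0 S=72.5673 intr=10.5027 cont=10.1741 V=10.5027[EX]; j=1 S=84.9500 intr=0.0000 cont=3.3365 V=3.3365[hold]; j=2 S=99.4457 intr=0.0000 cont=0.6704 V=0.6704[hold]  S*(2)=72.5673
k=1: j=0 S=78.5149 intr=4.5551 cont=6.3284 V=6.3284[hold]; j=1 S=91.9125 intr=0.0000 cont=1.7915 V=1.7915[hold]  S*(1)=-
k=0: j=0 S=84.9500 intr=0.0000 cont=3.6901 V=3.6901[hold]  S*(0)=-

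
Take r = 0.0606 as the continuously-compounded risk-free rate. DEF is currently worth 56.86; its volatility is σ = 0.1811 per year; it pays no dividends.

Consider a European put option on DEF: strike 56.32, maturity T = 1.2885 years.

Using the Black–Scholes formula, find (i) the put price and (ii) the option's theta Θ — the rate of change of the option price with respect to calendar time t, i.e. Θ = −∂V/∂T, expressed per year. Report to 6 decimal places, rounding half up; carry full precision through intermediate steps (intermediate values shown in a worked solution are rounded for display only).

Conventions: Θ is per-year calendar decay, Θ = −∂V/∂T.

σ√T = 0.1811·√1.2885 = 0.205570
d₁ = (ln(S/K) + (r+σ²/2)T) / (σ√T) = (ln(56.86/56.32) + (0.0606+0.1811²/2)·1.2885) / 0.205570 = (0.009542 + 0.099213) / 0.205570 = 0.529041
d₂ = d₁ − σ√T = 0.529041 − 0.205570 = 0.323470
e^{−rT} = 0.924888
N(−d₁) = 0.298389,  N(−d₂) = 0.373170
Put price V = K·e^{−rT}·N(−d₂) − S·N(−d₁) = 19.438282 − 16.966379 = 2.471902
φ(d₁) = (1/√(2π))·e^{−d₁²/2} = 0.346844
Θ = −S·φ(d₁)·σ/(2√T) + r·K·e^{−rT}·N(−d₂) = −1.573212 + 1.177960 = -0.395252

price = 2.471902
Θ = -0.395252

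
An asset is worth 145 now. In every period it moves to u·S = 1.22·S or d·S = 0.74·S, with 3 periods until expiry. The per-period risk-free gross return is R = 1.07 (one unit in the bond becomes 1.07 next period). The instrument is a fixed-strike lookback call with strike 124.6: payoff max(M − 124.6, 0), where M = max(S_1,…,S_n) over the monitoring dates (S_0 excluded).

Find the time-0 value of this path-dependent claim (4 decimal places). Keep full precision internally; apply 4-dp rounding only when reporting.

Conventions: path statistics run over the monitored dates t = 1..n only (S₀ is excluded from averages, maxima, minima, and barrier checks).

Set p* = 0.6875 (from d < R < u); the path-dependent value is the discounted p*-expectation over all price paths.
Enumerate all 2^3 = 8 price paths (U = up ×1.22, D = down ×0.74); each path with k up-moves has probability p*^k·(1−p*)^(3−k).
DDD: M=107.3000, payoff=0.0000, prob=0.030518
UDD: M=176.9000, payoff=52.3000, prob=0.067139
DUD: M=130.9060, payoff=6.3060, prob=0.067139
UUD: M=215.8180, payoff=91.2180, prob=0.147705
DDU: M=107.3000, payoff=0.0000, prob=0.067139
UDU: M=176.9000, payoff=52.3000, prob=0.147705
DUU: M=159.7053, payoff=35.1053, prob=0.147705
UUU: M=263.2980, payoff=138.6980, prob=0.324951
Price = Σ prob·payoff / R^3 = 75.388365 / 1.225043 = 61.5394

price = 61.5394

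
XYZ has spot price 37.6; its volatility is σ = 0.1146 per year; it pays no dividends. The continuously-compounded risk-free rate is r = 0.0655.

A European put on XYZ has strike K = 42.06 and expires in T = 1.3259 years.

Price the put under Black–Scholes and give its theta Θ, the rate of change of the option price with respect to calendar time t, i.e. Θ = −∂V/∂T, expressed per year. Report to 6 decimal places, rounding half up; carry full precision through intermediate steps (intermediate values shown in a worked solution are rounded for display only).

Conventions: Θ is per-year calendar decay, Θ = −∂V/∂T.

price = 2.520448
Θ = 0.778715

σ√T = 0.1146·√1.3259 = 0.131959
d₁ = (ln(S/K) + (r+σ²/2)T) / (σ√T) = (ln(37.6/42.06) + (0.0655+0.1146²/2)·1.3259) / 0.131959 = (-0.112093 + 0.095553) / 0.131959 = -0.125342
d₂ = d₁ − σ√T = -0.125342 − 0.131959 = -0.257301
e^{−rT} = 0.916818
N(−d₁) = 0.549874,  N(−d₂) = 0.601527
Put price V = K·e^{−rT}·N(−d₂) − S·N(−d₁) = 23.195695 − 20.675247 = 2.520448
φ(d₁) = (1/√(2π))·e^{−d₁²/2} = 0.395821
Θ = −S·φ(d₁)·σ/(2√T) + r·K·e^{−rT}·N(−d₂) = −0.740603 + 1.519318 = 0.778715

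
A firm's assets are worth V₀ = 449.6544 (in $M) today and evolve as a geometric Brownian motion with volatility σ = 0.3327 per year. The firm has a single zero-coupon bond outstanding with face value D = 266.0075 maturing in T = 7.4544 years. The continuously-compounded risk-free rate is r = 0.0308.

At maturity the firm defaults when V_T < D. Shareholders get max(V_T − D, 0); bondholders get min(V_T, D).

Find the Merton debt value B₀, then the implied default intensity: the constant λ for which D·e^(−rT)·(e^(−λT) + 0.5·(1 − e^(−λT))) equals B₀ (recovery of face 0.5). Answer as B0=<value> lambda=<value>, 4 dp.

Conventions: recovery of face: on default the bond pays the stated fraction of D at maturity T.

Apply the equity-as-call identities (strike 266.0075, horizon 7.4544 years):
d₁ = [ln(V₀/D) + (r + σ²/2)T] / (σ√T)
   = [ln(449.6544/266.0075) + (0.0308 + 0.5·0.3327²)·7.4544] / (0.3327·√7.4544)
   = [0.524955 + 0.642157] / 0.908362 = 1.284852
d₂ = d₁ − σ√T = 1.284852 − 0.908362 = 0.376490
N(d₁) = 0.900578,  N(d₂) = 0.646724,  e^(−rT) = 0.794855
E₀ = V₀·N(d₁) − D·e^(−rT)·N(d₂)
   = 449.6544·0.900578 − 266.0075·0.794855·0.646724 = 268.207316
B₀ = V₀ − E₀ = 449.6544 − 268.207316 = 181.447084
e^(−λT) = (B₀·e^(rT)/D − 0.5)/(1 − 0.5) = (181.4471·1.258091/266.0075 − 0.5)/0.5 = 0.71631980
λ = −ln(0.71631980)/7.4544 = 0.044756

B0=181.4471 lambda=0.0448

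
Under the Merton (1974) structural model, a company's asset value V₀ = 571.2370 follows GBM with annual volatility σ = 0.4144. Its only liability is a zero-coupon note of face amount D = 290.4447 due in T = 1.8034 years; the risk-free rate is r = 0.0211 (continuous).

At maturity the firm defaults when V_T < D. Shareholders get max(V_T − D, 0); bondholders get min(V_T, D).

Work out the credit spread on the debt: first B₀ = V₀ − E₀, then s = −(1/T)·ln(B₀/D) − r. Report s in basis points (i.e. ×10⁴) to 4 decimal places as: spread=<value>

Equity is a call on the firm's assets struck at D = 290.4447:
d₁ = [ln(V₀/D) + (r + σ²/2)T] / (σ√T)
   = [ln(571.2370/290.4447) + (0.0211 + 0.5·0.4144²)·1.8034] / (0.4144·√1.8034)
   = [0.676391 + 0.192898] / 0.556501 = 1.562063
d₂ = d₁ − σ√T = 1.562063 − 0.556501 = 1.005562
N(d₁) = 0.940863,  N(d₂) = 0.842687,  e^(−rT) = 0.962663
E₀ = V₀·N(d₁) − D·e^(−rT)·N(d₂)
   = 571.2370·0.940863 − 290.4447·0.962663·0.842687 = 301.840404
B₀ = V₀ − E₀ = 571.2370 − 301.840404 = 269.396596
spread = −(1/T)·ln(B₀/D) − r = −(1/1.8034)·ln(269.396596/290.4447) − 0.0211 = 0.02061485
in basis points: 0.02061485 × 10⁴ = 206.1485 bp

spread=206.1485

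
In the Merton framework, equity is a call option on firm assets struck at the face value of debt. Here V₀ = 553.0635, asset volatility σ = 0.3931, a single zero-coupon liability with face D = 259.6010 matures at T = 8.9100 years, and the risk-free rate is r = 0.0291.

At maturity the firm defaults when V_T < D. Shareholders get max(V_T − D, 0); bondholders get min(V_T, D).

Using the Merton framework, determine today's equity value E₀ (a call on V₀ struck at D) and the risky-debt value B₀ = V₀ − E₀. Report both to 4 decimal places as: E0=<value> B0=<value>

E0=390.4166 B0=162.6469

With assets at 553.0635 and a single debt payment of 259.6010 at 8.9100 years:
d₁ = [ln(V₀/D) + (r + σ²/2)T] / (σ√T)
   = [ln(553.0635/259.6010) + (0.0291 + 0.5·0.3931²)·8.9100] / (0.3931·√8.9100)
   = [0.756327 + 0.947702] / 1.173389 = 1.452228
d₂ = d₁ − σ√T = 1.452228 − 1.173389 = 0.278840
N(d₁) = 0.926781,  N(d₂) = 0.609816,  e^(−rT) = 0.771606
E₀ = V₀·N(d₁) − D·e^(−rT)·N(d₂)
   = 553.0635·0.926781 − 259.6010·0.771606·0.609816 = 390.416616
B₀ = V₀ − E₀ = 553.0635 − 390.416616 = 162.646884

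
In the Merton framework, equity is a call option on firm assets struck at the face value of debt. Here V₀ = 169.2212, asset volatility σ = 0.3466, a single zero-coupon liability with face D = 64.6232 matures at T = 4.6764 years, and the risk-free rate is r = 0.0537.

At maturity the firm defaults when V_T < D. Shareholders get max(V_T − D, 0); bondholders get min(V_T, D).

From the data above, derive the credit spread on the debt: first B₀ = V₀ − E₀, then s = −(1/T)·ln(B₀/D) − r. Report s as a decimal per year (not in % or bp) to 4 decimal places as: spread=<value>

spread=0.0063

Equity is a call on the firm's assets struck at D = 64.6232:
d₁ = [ln(V₀/D) + (r + σ²/2)T] / (σ√T)
   = [ln(169.2212/64.6232) + (0.0537 + 0.5·0.3466²)·4.6764] / (0.3466·√4.6764)
   = [0.962633 + 0.532014] / 0.749522 = 1.994134
d₂ = d₁ − σ√T = 1.994134 − 0.749522 = 1.244612
N(d₁) = 0.976931,  N(d₂) = 0.893363,  e^(−rT) = 0.777927
E₀ = V₀·N(d₁) − D·e^(−rT)·N(d₂)
   = 169.2212·0.976931 − 64.6232·0.777927·0.893363 = 120.406237
B₀ = V₀ − E₀ = 169.2212 − 120.406237 = 48.814963
spread = −(1/T)·ln(B₀/D) − r = −(1/4.6764)·ln(48.814963/64.6232) − 0.0537 = 0.00628986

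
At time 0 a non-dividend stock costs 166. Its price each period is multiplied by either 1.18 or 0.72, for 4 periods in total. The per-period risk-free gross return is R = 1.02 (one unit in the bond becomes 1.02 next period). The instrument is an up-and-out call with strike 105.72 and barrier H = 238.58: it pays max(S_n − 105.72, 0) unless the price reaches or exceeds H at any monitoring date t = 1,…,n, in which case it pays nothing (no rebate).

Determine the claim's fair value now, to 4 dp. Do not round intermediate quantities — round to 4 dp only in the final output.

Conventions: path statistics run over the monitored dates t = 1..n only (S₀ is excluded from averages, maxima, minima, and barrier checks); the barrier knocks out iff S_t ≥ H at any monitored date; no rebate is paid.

No-arbitrage gives p* = (R−d)/(u−d) = 0.6522: enumerate every path, weight its payoff by its p*-probability, and discount by R^4.
Enumerate all 2^4 = 16 price paths (U = up ×1.18, D = down ×0.72); each path with k up-moves has probability p*^k·(1−p*)^(4−k).
DDDD: M=119.5200, payoff=0.0000, prob=0.014637
UDDD: M=195.8800, payoff=0.0000, prob=0.027444
DUDD: M=141.0336, payoff=0.0000, prob=0.027444
UUDD: M=231.1384, payoff=14.1021, prob=0.051458
DDUD: M=119.5200, payoff=0.0000, prob=0.027444
UDUD: M=195.8800, payoff=14.1021, prob=0.051458
DUUD: M=166.4196, payoff=14.1021, prob=0.051458
UUUD: M=272.7433, payoff=0.0000, prob=0.096483
DDDU: M=119.5200, payoff=0.0000, prob=0.027444
UDDU: M=195.8800, payoff=14.1021, prob=0.051458
DUDU: M=141.0336, payoff=14.1021, prob=0.051458
UUDU: M=231.1384, payoff=90.6552, prob=0.096483
DDUU: M=119.8221, payoff=14.1021, prob=0.051458
UDUU: M=196.3752, payoff=90.6552, prob=0.096483
DUUU: M=196.3752, payoff=90.6552, prob=0.096483
UUUU: M=321.8371, payoff=0.0000, prob=0.180906
Price = Σ prob·payoff / R^4 = 30.594142 / 1.082432 = 28.2643

price = 28.2643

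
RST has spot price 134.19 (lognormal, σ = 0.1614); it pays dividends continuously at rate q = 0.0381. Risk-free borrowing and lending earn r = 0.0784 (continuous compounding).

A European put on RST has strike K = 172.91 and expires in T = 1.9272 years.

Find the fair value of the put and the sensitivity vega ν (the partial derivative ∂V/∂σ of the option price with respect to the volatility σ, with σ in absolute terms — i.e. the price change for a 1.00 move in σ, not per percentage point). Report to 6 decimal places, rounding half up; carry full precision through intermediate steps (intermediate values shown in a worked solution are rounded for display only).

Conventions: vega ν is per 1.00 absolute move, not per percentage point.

σ√T = 0.1614·√1.9272 = 0.224061
d₁ = (ln(S/K) + (r−q+σ²/2)T) / (σ√T) = (ln(134.19/172.91) + (0.0784−0.0381+0.1614²/2)·1.9272) / 0.224061 = (-0.253515 + 0.102768) / 0.224061 = -0.672792
d₂ = d₁ − σ√T = -0.672792 − 0.224061 = -0.896853
e^{−rT} = 0.859768
e^{−qT} = 0.929205
N(−d₁) = 0.749460,  N(−d₂) = 0.815101
Put price V = K·e^{−rT}·N(−d₂) − S·e^{−qT}·N(−d₁) = 121.175017 − 93.450156 = 27.724861
φ(d₁) = (1/√(2π))·e^{−d₁²/2} = 0.318140
ν = S·e^{−qT}·φ(d₁)·√T = 55.069805

price = 27.724861
ν = 55.069805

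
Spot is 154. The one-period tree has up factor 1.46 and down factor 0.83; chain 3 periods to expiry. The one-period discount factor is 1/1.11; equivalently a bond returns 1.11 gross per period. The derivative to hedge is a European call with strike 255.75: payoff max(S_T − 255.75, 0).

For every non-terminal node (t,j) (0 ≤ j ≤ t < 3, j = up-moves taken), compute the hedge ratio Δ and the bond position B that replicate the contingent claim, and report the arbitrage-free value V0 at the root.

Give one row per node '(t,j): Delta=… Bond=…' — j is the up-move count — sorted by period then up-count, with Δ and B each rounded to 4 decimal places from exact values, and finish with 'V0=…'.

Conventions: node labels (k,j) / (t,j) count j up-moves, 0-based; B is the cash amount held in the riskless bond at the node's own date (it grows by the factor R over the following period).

(0,0): Delta=0.4108 Bond=-44.8884
(1,0): Delta=0.0831 Bond=-7.9417
(1,1): Delta=0.6436 Bond=-102.1816
(2,0): Delta=0.0000 Bond=0.0000
(2,1): Delta=0.1421 Bond=-19.8344
(2,2): Delta=1.0000 Bond=-230.4054
V0=18.3709

The replicating-portfolio and risk-neutral prices coincide; use p* = (1.11−0.83)/(1.46−0.83) = 0.4444 for the latter.
Payoffs at expiry: V(3,0)=0.0000, V(3,1)=0.0000, V(3,2)=16.7111, V(3,3)=223.5189
  t=2,j=0: stock 106.0906 → up 154.8923 (V=0.0000), down 88.0552 (V=0.0000). Price 0.0000; hedge Δ=0.0000, bond B=0.0000.
  t=2,j=1: stock 186.6172 → up 272.4611 (V=16.7111), down 154.8923 (V=0.0000). Price 6.6911; hedge Δ=0.1421, bond B=-19.8344.
  t=2,j=2: stock 328.2664 → up 479.2689 (V=223.5189), down 272.4611 (V=16.7111). Price 97.8610; hedge Δ=1.0000, bond B=-230.4054.
  t=1,j=0: stock 127.8200 → up 186.6172 (V=6.6911), down 106.0906 (V=0.0000). Price 2.6791; hedge Δ=0.0831, bond B=-7.9417.
  t=1,j=1: stock 224.8400 → up 328.2664 (V=97.8610), down 186.6172 (V=6.6911). Price 42.5325; hedge Δ=0.6436, bond B=-102.1816.
  t=0,j=0: stock 154.0000 → up 224.8400 (V=42.5325), down 127.8200 (V=2.6791). Price 18.3709; hedge Δ=0.4108, bond B=-44.8884.
Check: Δ(0,0)·S0 + B(0,0) = 18.3709 = V0.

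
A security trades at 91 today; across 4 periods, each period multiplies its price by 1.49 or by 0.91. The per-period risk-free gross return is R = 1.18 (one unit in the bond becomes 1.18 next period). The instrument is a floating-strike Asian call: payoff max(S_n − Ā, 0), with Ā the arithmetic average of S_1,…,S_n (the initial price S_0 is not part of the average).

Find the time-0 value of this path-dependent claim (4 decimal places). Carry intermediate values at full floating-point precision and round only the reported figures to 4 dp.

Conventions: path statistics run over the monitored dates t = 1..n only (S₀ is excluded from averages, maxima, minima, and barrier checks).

price = 20.0603

Set p* = 0.4655 (from d < R < u); the path-dependent value is the discounted p*-expectation over all price paths.
Enumerate all 2^4 = 16 price paths (U = up ×1.49, D = down ×0.91); each path with k up-moves has probability p*^k·(1−p*)^(4−k).
DDDD: Ā=72.2863, payoff=0.0000, prob=0.081608
UDDD: Ā=118.3589, payoff=0.0000, prob=0.071078
DUDD: Ā=105.1639, payoff=0.0000, prob=0.071078
UUDD: Ā=172.1915, payoff=0.0000, prob=0.061907
DDUD: Ā=93.1565, payoff=9.0202, prob=0.071078
UDUD: Ā=152.5309, payoff=14.7694, prob=0.061907
DUUD: Ā=139.3359, payoff=27.9644, prob=0.061907
UUUD: Ā=228.1434, payoff=45.7878, prob=0.053919
DDDU: Ā=82.2297, payoff=19.9470, prob=0.071078
UDDU: Ā=134.6398, payoff=32.6605, prob=0.061907
DUDU: Ā=121.4448, payoff=45.8555, prob=0.061907
UUDU: Ā=198.8492, payoff=75.0820, prob=0.053919
DDUU: Ā=109.4374, payoff=57.8629, prob=0.061907
UDUU: Ā=179.1887, payoff=94.7426, prob=0.053919
DUUU: Ā=165.9937, payoff=107.9376, prob=0.053919
UUUU: Ā=271.7918, payoff=176.7330, prob=0.046962
Price = Σ prob·payoff / R^4 = 38.892377 / 1.938778 = 20.0603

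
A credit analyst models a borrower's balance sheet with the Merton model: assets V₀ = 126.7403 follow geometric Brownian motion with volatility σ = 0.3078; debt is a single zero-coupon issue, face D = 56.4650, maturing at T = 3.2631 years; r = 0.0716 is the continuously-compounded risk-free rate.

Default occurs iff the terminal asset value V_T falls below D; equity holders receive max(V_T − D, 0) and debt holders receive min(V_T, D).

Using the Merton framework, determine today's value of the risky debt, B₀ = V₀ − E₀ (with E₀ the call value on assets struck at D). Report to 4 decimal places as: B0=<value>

B0=44.2206

Work the structural quantities from V₀ = 126.7403 against face 56.4650:
d₁ = [ln(V₀/D) + (r + σ²/2)T] / (σ√T)
   = [ln(126.7403/56.4650) + (0.0716 + 0.5·0.3078²)·3.2631] / (0.3078·√3.2631)
   = [0.808519 + 0.388212] / 0.556012 = 2.152350
d₂ = d₁ − σ√T = 2.152350 − 0.556012 = 1.596339
N(d₁) = 0.984315,  N(d₂) = 0.944793,  e^(−rT) = 0.791648
E₀ = V₀·N(d₁) − D·e^(−rT)·N(d₂)
   = 126.7403·0.984315 − 56.4650·0.791648·0.944793 = 82.519725
B₀ = V₀ − E₀ = 126.7403 − 82.519725 = 44.220575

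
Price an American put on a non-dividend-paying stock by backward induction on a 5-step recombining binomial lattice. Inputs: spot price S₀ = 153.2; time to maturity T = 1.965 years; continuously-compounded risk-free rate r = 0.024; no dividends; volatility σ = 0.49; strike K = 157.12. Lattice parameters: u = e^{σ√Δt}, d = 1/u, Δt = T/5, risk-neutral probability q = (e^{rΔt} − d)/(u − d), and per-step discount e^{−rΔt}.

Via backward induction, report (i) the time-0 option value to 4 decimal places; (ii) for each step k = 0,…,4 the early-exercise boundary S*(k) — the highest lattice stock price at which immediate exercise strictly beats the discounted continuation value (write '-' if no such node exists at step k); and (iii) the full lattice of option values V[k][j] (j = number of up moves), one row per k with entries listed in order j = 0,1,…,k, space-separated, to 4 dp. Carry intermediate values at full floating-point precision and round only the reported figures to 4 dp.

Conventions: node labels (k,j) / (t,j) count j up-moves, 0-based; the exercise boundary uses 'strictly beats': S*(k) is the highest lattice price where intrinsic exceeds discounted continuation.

params: Δt=0.39300 u=1.35959 d=0.73552 q=0.43899 e^(-rΔt)=0.99061
t_5 payoffs: 124.1418 96.1608 44.4386 0.0000 0.0000 0.0000
t_4: node(4,0) S=44.8367 payoff=112.2833 vs cont=110.8084 → 112.2833 [stop]  node(4,1) S=82.8793 payoff=74.2407 vs cont=72.7657 → 74.2407 [stop]  node(4,2) S=153.2000 payoff=3.9200 vs cont=24.6965 → 24.6965 [wait]  node(4,3) S=283.1859 payoff=0.0000 vs cont=0.0000 → 0.0000 [wait]  node(4,4) S=523.4610 payoff=0.0000 vs cont=0.0000 → 0.0000 [wait]  ⇒ S*(4)=82.8793
t_3: node(3,0) S=60.9592 payoff=96.1608 vs cont=94.6858 → 96.1608 [stop]  node(3,1) S=112.6814 payoff=44.4386 vs cont=51.9986 → 51.9986 [wait]  node(3,2) S=208.2884 payoff=0.0000 vs cont=13.7250 → 13.7250 [wait]  node(3,3) S=385.0153 payoff=0.0000 vs cont=0.0000 → 0.0000 [wait]  ⇒ S*(3)=60.9592
t_2: node(2,0) S=82.8793 payoff=74.2407 vs cont=76.0533 → 76.0533 [wait]  node(2,1) S=153.2000 payoff=3.9200 vs cont=34.8665 → 34.8665 [wait]  node(2,2) S=283.1859 payoff=0.0000 vs cont=7.6276 → 7.6276 [wait]  ⇒ S*(2)=-
t_1: node(1,0) S=112.6814 payoff=44.4386 vs cont=57.4286 → 57.4286 [wait]  node(1,1) S=208.2884 payoff=0.0000 vs cont=22.6939 → 22.6939 [wait]  ⇒ S*(1)=-
t_0: node(0,0) S=153.2000 payoff=3.9200 vs cont=41.7844 → 41.7844 [wait]  ⇒ S*(0)=-

price = 41.7844
boundary = - - - 60.9592 82.8793
tree:
41.7844
57.4286 22.6939
76.0533 34.8665 7.6276
96.1608 51.9986 13.7250 0.0000
112.2833 74.2407 24.6965 0.0000 0.0000
124.1418 96.1608 44.4386 0.0000 0.0000 0.0000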